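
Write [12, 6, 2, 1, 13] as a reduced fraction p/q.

3161/260

Using pₖ = aₖpₖ₋₁ + pₖ₋₂ and qₖ = aₖqₖ₋₁ + qₖ₋₂:
  k=0: a=12, p=12, q=1
  k=1: a=6, p=73, q=6
  k=2: a=2, p=158, q=13
  k=3: a=1, p=231, q=19
  k=4: a=13, p=3161, q=260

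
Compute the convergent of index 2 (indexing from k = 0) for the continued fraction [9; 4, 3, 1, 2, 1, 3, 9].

Using pₖ = aₖpₖ₋₁ + pₖ₋₂, qₖ = aₖqₖ₋₁ + qₖ₋₂ (with p₋₁=1, p₋₂=0, q₋₁=0, q₋₂=1):
  k=0: a=9, p=9, q=1
  k=1: a=4, p=37, q=4
  k=2: a=3, p=120, q=13

120/13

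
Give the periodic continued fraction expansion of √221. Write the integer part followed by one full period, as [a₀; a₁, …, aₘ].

a₀ = ⌊√221⌋ = 14.
With m₀=0, d₀=1 and mₖ₊₁ = dₖaₖ − mₖ, dₖ₊₁ = (n − mₖ₊₁²)/dₖ, aₖ₊₁ = ⌊(a₀+mₖ₊₁)/dₖ₊₁⌋:
  k=1: m=14, d=25, a=1
  k=2: m=11, d=4, a=6
  k=3: m=13, d=13, a=2
  k=4: m=13, d=4, a=6
  k=5: m=11, d=25, a=1
  k=6: m=14, d=1, a=28
d=1 and a=2a₀=28 at k=6, so the next step gives (m, d) = (14, 25) again — its k=1 value — and the period has length 6.

[14; 1, 6, 2, 6, 1, 28]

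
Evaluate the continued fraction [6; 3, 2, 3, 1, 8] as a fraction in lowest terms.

1711/272

Using pₖ = aₖpₖ₋₁ + pₖ₋₂ and qₖ = aₖqₖ₋₁ + qₖ₋₂:
  k=0: a=6, p=6, q=1
  k=1: a=3, p=19, q=3
  k=2: a=2, p=44, q=7
  k=3: a=3, p=151, q=24
  k=4: a=1, p=195, q=31
  k=5: a=8, p=1711, q=272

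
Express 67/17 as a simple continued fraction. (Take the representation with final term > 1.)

[3; 1, 16]

67 = 3×17 + 16
17 = 1×16 + 1
16 = 16×1 + 0  (stop)
So 67/17 = [3; 1, 16].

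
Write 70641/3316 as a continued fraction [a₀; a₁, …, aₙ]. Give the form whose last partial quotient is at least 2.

[21; 3, 3, 2, 1, 19, 2, 2]

70641 = 21×3316 + 1005
3316 = 3×1005 + 301
1005 = 3×301 + 102
301 = 2×102 + 97
102 = 1×97 + 5
97 = 19×5 + 2
5 = 2×2 + 1
2 = 2×1 + 0  (stop)
So 70641/3316 = [21; 3, 3, 2, 1, 19, 2, 2].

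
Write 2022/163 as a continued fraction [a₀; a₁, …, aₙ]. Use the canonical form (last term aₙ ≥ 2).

[12; 2, 2, 7, 1, 3]

2022 = 12×163 + 66
163 = 2×66 + 31
66 = 2×31 + 4
31 = 7×4 + 3
4 = 1×3 + 1
3 = 3×1 + 0  (stop)
So 2022/163 = [12; 2, 2, 7, 1, 3].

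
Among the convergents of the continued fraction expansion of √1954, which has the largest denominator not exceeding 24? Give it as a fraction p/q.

√1954 = [44; 4, 1, 9, 44, 9, 1, 4, 88, …] (period length 8).
Convergents:
  p_0/q_0 = 44/1
  p_1/q_1 = 177/4
  p_2/q_2 = 221/5
  p_3/q_3 = 2166/49
q_2 = 5 ≤ 24 < 49 = q_3, so the answer is 221/5.

221/5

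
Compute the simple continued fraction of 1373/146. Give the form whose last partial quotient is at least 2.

[9; 2, 2, 9, 3]

1373 = 9·146 + 59
146 = 2·59 + 28
59 = 2·28 + 3
28 = 9·3 + 1
3 = 3·1 + 0  (stop)
So 1373/146 = [9; 2, 2, 9, 3].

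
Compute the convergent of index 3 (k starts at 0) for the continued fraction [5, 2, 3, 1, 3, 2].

Using pₖ = aₖpₖ₋₁ + pₖ₋₂, qₖ = aₖqₖ₋₁ + qₖ₋₂ (with p₋₁=1, p₋₂=0, q₋₁=0, q₋₂=1):
  k=0: a=5, p=5, q=1
  k=1: a=2, p=11, q=2
  k=2: a=3, p=38, q=7
  k=3: a=1, p=49, q=9

49/9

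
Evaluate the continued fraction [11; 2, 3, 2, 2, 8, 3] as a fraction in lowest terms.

11699/1023

Fold from the inside: start with 3/1.
  8 + 1/3 = 25/3
  2 + 3/25 = 53/25
  2 + 25/53 = 131/53
  3 + 53/131 = 446/131
  2 + 131/446 = 1023/446
  11 + 446/1023 = 11699/1023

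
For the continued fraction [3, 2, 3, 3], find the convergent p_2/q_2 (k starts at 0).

Using pₖ = aₖpₖ₋₁ + pₖ₋₂, qₖ = aₖqₖ₋₁ + qₖ₋₂ (with p₋₁=1, p₋₂=0, q₋₁=0, q₋₂=1):
  k=0: a=3, p=3, q=1
  k=1: a=2, p=7, q=2
  k=2: a=3, p=24, q=7

24/7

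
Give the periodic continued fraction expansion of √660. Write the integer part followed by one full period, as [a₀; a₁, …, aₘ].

[25; 1, 2, 4, 2, 1, 50]

a₀ = ⌊√660⌋ = 25.
With m₀=0, d₀=1 and mₖ₊₁ = dₖaₖ − mₖ, dₖ₊₁ = (n − mₖ₊₁²)/dₖ, aₖ₊₁ = ⌊(a₀+mₖ₊₁)/dₖ₊₁⌋:
  k=1: m=25, d=35, a=1
  k=2: m=10, d=16, a=2
  k=3: m=22, d=11, a=4
  k=4: m=22, d=16, a=2
  k=5: m=10, d=35, a=1
  k=6: m=25, d=1, a=50
d=1 and a=2a₀=50 at k=6, so the next step gives (m, d) = (25, 35) again — its k=1 value — and the period has length 6.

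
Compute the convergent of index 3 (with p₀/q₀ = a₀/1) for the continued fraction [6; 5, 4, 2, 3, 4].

Using pₖ = aₖpₖ₋₁ + pₖ₋₂, qₖ = aₖqₖ₋₁ + qₖ₋₂ (with p₋₁=1, p₋₂=0, q₋₁=0, q₋₂=1):
  k=0: a=6, p=6, q=1
  k=1: a=5, p=31, q=5
  k=2: a=4, p=130, q=21
  k=3: a=2, p=291, q=47

291/47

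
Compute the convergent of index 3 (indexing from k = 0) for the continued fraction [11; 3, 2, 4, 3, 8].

350/31

Using pₖ = aₖpₖ₋₁ + pₖ₋₂, qₖ = aₖqₖ₋₁ + qₖ₋₂ (with p₋₁=1, p₋₂=0, q₋₁=0, q₋₂=1):
  k=0: a=11, p=11, q=1
  k=1: a=3, p=34, q=3
  k=2: a=2, p=79, q=7
  k=3: a=4, p=350, q=31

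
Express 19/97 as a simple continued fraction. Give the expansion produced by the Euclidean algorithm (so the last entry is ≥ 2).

19 = 0*97 + 19
97 = 5*19 + 2
19 = 9*2 + 1
2 = 2*1 + 0  (stop)
So 19/97 = [0; 5, 9, 2].

[0; 5, 9, 2]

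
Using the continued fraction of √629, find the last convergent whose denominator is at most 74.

627/25

√629 = [25; 12, 1, 1, 12, 50, …] (period length 5).
Convergents:
  p_0/q_0 = 25/1
  p_1/q_1 = 301/12
  p_2/q_2 = 326/13
  p_3/q_3 = 627/25
  p_4/q_4 = 7850/313
q_3 = 25 ≤ 74 < 313 = q_4, so the answer is 627/25.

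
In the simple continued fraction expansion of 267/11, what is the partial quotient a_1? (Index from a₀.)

3

267 = 24·11 + 3   →  a_0 = 24
11 = 3·3 + 2   →  a_1 = 3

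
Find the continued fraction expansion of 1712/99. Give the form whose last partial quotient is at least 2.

[17; 3, 2, 2, 2, 2]

1712 = 17·99 + 29
99 = 3·29 + 12
29 = 2·12 + 5
12 = 2·5 + 2
5 = 2·2 + 1
2 = 2·1 + 0  (stop)
So 1712/99 = [17; 3, 2, 2, 2, 2].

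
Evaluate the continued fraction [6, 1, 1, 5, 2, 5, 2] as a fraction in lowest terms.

Using pₖ = aₖpₖ₋₁ + pₖ₋₂ and qₖ = aₖqₖ₋₁ + qₖ₋₂:
  k=0: a=6, p=6, q=1
  k=1: a=1, p=7, q=1
  k=2: a=1, p=13, q=2
  k=3: a=5, p=72, q=11
  k=4: a=2, p=157, q=24
  k=5: a=5, p=857, q=131
  k=6: a=2, p=1871, q=286

1871/286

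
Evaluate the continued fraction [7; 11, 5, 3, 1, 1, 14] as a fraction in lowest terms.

42756/6031

Fold from the inside: start with 14/1.
  1 + 1/14 = 15/14
  1 + 14/15 = 29/15
  3 + 15/29 = 102/29
  5 + 29/102 = 539/102
  11 + 102/539 = 6031/539
  7 + 539/6031 = 42756/6031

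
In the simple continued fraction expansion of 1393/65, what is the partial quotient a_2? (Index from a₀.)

1393 = 21·65 + 28   →  a_0 = 21
65 = 2·28 + 9   →  a_1 = 2
28 = 3·9 + 1   →  a_2 = 3

3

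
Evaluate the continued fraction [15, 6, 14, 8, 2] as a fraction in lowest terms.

Fold from the inside: start with 2/1.
  8 + 1/2 = 17/2
  14 + 2/17 = 240/17
  6 + 17/240 = 1457/240
  15 + 240/1457 = 22095/1457

22095/1457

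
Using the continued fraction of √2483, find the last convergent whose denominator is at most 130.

√2483 = [49; 1, 4, 1, 6, 1, 4, 1, 98, …] (period length 8).
Convergents:
  p_0/q_0 = 49/1
  p_1/q_1 = 50/1
  p_2/q_2 = 249/5
  p_3/q_3 = 299/6
  p_4/q_4 = 2043/41
  p_5/q_5 = 2342/47
  p_6/q_6 = 11411/229
q_5 = 47 ≤ 130 < 229 = q_6, so the answer is 2342/47.

2342/47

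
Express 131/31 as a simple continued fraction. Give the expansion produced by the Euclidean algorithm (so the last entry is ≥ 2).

[4; 4, 2, 3]

131 = 4*31 + 7
31 = 4*7 + 3
7 = 2*3 + 1
3 = 3*1 + 0  (stop)
So 131/31 = [4; 4, 2, 3].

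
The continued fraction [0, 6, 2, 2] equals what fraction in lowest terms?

Fold from the inside: start with 2/1.
  2 + 1/2 = 5/2
  6 + 2/5 = 32/5
  0 + 5/32 = 5/32

5/32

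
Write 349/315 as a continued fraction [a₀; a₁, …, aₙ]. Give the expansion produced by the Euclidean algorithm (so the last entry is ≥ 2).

[1; 9, 3, 1, 3, 2]

349 = 1*315 + 34
315 = 9*34 + 9
34 = 3*9 + 7
9 = 1*7 + 2
7 = 3*2 + 1
2 = 2*1 + 0  (stop)
So 349/315 = [1; 9, 3, 1, 3, 2].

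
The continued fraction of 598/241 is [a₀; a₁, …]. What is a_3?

1

598 = 2·241 + 116   →  a_0 = 2
241 = 2·116 + 9   →  a_1 = 2
116 = 12·9 + 8   →  a_2 = 12
9 = 1·8 + 1   →  a_3 = 1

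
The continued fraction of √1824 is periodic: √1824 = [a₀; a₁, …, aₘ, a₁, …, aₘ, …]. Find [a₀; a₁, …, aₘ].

a₀ = ⌊√1824⌋ = 42.
With m₀=0, d₀=1 and mₖ₊₁ = dₖaₖ − mₖ, dₖ₊₁ = (n − mₖ₊₁²)/dₖ, aₖ₊₁ = ⌊(a₀+mₖ₊₁)/dₖ₊₁⌋:
  k=1: m=42, d=60, a=1
  k=2: m=18, d=25, a=2
  k=3: m=32, d=32, a=2
  k=4: m=32, d=25, a=2
  k=5: m=18, d=60, a=1
  k=6: m=42, d=1, a=84
d=1 and a=2a₀=84 at k=6, so the next step gives (m, d) = (42, 60) again — its k=1 value — and the period has length 6.

[42; 1, 2, 2, 2, 1, 84]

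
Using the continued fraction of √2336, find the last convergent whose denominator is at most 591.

13968/289

√2336 = [48; 3, 96, …] (period length 2).
Convergents:
  p_0/q_0 = 48/1
  p_1/q_1 = 145/3
  p_2/q_2 = 13968/289
  p_3/q_3 = 42049/870
q_2 = 289 ≤ 591 < 870 = q_3, so the answer is 13968/289.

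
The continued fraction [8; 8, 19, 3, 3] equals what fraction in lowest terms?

12625/1554

Using pₖ = aₖpₖ₋₁ + pₖ₋₂ and qₖ = aₖqₖ₋₁ + qₖ₋₂:
  k=0: a=8, p=8, q=1
  k=1: a=8, p=65, q=8
  k=2: a=19, p=1243, q=153
  k=3: a=3, p=3794, q=467
  k=4: a=3, p=12625, q=1554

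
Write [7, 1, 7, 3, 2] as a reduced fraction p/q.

457/58

Fold from the inside: start with 2/1.
  3 + 1/2 = 7/2
  7 + 2/7 = 51/7
  1 + 7/51 = 58/51
  7 + 51/58 = 457/58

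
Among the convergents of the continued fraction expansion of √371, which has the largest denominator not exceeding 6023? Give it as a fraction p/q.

√371 = [19; 3, 1, 4, 1, 3, 38, …] (period length 6).
Convergents:
  p_0/q_0 = 19/1
  p_1/q_1 = 58/3
  p_2/q_2 = 77/4
  p_3/q_3 = 366/19
  p_4/q_4 = 443/23
  p_5/q_5 = 1695/88
  p_6/q_6 = 64853/3367
  p_7/q_7 = 196254/10189
q_6 = 3367 ≤ 6023 < 10189 = q_7, so the answer is 64853/3367.

64853/3367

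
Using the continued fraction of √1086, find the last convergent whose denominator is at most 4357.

47817/1451

√1086 = [32; 1, 20, 1, 64, …] (period length 4).
Convergents:
  p_0/q_0 = 32/1
  p_1/q_1 = 33/1
  p_2/q_2 = 692/21
  p_3/q_3 = 725/22
  p_4/q_4 = 47092/1429
  p_5/q_5 = 47817/1451
  p_6/q_6 = 1003432/30449
q_5 = 1451 ≤ 4357 < 30449 = q_6, so the answer is 47817/1451.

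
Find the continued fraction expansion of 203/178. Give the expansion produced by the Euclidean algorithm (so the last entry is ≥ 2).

[1; 7, 8, 3]

203 = 1×178 + 25
178 = 7×25 + 3
25 = 8×3 + 1
3 = 3×1 + 0  (stop)
So 203/178 = [1; 7, 8, 3].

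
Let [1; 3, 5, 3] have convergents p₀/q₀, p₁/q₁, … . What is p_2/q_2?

21/16

Using pₖ = aₖpₖ₋₁ + pₖ₋₂, qₖ = aₖqₖ₋₁ + qₖ₋₂ (with p₋₁=1, p₋₂=0, q₋₁=0, q₋₂=1):
  k=0: a=1, p=1, q=1
  k=1: a=3, p=4, q=3
  k=2: a=5, p=21, q=16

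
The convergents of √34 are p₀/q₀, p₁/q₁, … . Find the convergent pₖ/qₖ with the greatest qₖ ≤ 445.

2449/420

√34 = [5; 1, 4, 1, 10, …] (period length 4).
Convergents:
  p_0/q_0 = 5/1
  p_1/q_1 = 6/1
  p_2/q_2 = 29/5
  p_3/q_3 = 35/6
  p_4/q_4 = 379/65
  p_5/q_5 = 414/71
  p_6/q_6 = 2035/349
  p_7/q_7 = 2449/420
  p_8/q_8 = 26525/4549
q_7 = 420 ≤ 445 < 4549 = q_8, so the answer is 2449/420.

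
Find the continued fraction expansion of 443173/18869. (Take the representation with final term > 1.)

[23; 2, 18, 2, 14, 8, 2]

443173 = 23·18869 + 9186
18869 = 2·9186 + 497
9186 = 18·497 + 240
497 = 2·240 + 17
240 = 14·17 + 2
17 = 8·2 + 1
2 = 2·1 + 0  (stop)
So 443173/18869 = [23; 2, 18, 2, 14, 8, 2].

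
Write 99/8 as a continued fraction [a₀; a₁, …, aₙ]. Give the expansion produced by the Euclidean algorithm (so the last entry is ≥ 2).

99 = 12·8 + 3
8 = 2·3 + 2
3 = 1·2 + 1
2 = 2·1 + 0  (stop)
So 99/8 = [12; 2, 1, 2].

[12; 2, 1, 2]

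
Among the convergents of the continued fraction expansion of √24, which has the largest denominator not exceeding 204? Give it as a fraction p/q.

485/99

√24 = [4; 1, 8, …] (period length 2).
Convergents:
  p_0/q_0 = 4/1
  p_1/q_1 = 5/1
  p_2/q_2 = 44/9
  p_3/q_3 = 49/10
  p_4/q_4 = 436/89
  p_5/q_5 = 485/99
  p_6/q_6 = 4316/881
q_5 = 99 ≤ 204 < 881 = q_6, so the answer is 485/99.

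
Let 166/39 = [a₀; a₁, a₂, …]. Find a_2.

1

166 = 4·39 + 10   →  a_0 = 4
39 = 3·10 + 9   →  a_1 = 3
10 = 1·9 + 1   →  a_2 = 1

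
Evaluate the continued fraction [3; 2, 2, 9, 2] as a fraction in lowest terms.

337/99

Fold from the inside: start with 2/1.
  9 + 1/2 = 19/2
  2 + 2/19 = 40/19
  2 + 19/40 = 99/40
  3 + 40/99 = 337/99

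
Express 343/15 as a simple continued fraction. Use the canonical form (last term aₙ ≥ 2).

[22; 1, 6, 2]

343 = 22·15 + 13
15 = 1·13 + 2
13 = 6·2 + 1
2 = 2·1 + 0  (stop)
So 343/15 = [22; 1, 6, 2].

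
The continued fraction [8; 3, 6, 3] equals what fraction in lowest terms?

499/60

Fold from the inside: start with 3/1.
  6 + 1/3 = 19/3
  3 + 3/19 = 60/19
  8 + 19/60 = 499/60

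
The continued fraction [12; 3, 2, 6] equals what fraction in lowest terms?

Fold from the inside: start with 6/1.
  2 + 1/6 = 13/6
  3 + 6/13 = 45/13
  12 + 13/45 = 553/45

553/45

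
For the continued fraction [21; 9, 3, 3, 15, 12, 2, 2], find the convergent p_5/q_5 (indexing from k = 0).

362395/17169

Using pₖ = aₖpₖ₋₁ + pₖ₋₂, qₖ = aₖqₖ₋₁ + qₖ₋₂ (with p₋₁=1, p₋₂=0, q₋₁=0, q₋₂=1):
  k=0: a=21, p=21, q=1
  k=1: a=9, p=190, q=9
  k=2: a=3, p=591, q=28
  k=3: a=3, p=1963, q=93
  k=4: a=15, p=30036, q=1423
  k=5: a=12, p=362395, q=17169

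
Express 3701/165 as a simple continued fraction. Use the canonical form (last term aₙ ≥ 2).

[22; 2, 3, 11, 2]

3701 = 22*165 + 71
165 = 2*71 + 23
71 = 3*23 + 2
23 = 11*2 + 1
2 = 2*1 + 0  (stop)
So 3701/165 = [22; 2, 3, 11, 2].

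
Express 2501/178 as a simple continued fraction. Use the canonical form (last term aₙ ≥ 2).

2501 = 14·178 + 9
178 = 19·9 + 7
9 = 1·7 + 2
7 = 3·2 + 1
2 = 2·1 + 0  (stop)
So 2501/178 = [14; 19, 1, 3, 2].

[14; 19, 1, 3, 2]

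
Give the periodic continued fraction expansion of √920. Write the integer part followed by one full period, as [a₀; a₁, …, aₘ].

[30; 3, 60]

a₀ = ⌊√920⌋ = 30.
With m₀=0, d₀=1 and mₖ₊₁ = dₖaₖ − mₖ, dₖ₊₁ = (n − mₖ₊₁²)/dₖ, aₖ₊₁ = ⌊(a₀+mₖ₊₁)/dₖ₊₁⌋:
  k=1: m=30, d=20, a=3
  k=2: m=30, d=1, a=60
d=1 and a=2a₀=60 at k=2, so the next step gives (m, d) = (30, 20) again — its k=1 value — and the period has length 2.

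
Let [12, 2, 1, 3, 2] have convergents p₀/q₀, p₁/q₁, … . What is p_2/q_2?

Using pₖ = aₖpₖ₋₁ + pₖ₋₂, qₖ = aₖqₖ₋₁ + qₖ₋₂ (with p₋₁=1, p₋₂=0, q₋₁=0, q₋₂=1):
  k=0: a=12, p=12, q=1
  k=1: a=2, p=25, q=2
  k=2: a=1, p=37, q=3

37/3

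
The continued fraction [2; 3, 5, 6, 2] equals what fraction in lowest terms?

Using pₖ = aₖpₖ₋₁ + pₖ₋₂ and qₖ = aₖqₖ₋₁ + qₖ₋₂:
  k=0: a=2, p=2, q=1
  k=1: a=3, p=7, q=3
  k=2: a=5, p=37, q=16
  k=3: a=6, p=229, q=99
  k=4: a=2, p=495, q=214

495/214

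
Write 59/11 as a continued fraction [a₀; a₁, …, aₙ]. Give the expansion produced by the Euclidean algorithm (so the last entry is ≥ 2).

59 = 5*11 + 4
11 = 2*4 + 3
4 = 1*3 + 1
3 = 3*1 + 0  (stop)
So 59/11 = [5; 2, 1, 3].

[5; 2, 1, 3]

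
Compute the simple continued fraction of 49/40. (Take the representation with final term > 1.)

49 = 1·40 + 9
40 = 4·9 + 4
9 = 2·4 + 1
4 = 4·1 + 0  (stop)
So 49/40 = [1; 4, 2, 4].

[1; 4, 2, 4]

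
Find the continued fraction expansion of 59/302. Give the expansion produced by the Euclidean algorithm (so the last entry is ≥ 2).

59 = 0*302 + 59
302 = 5*59 + 7
59 = 8*7 + 3
7 = 2*3 + 1
3 = 3*1 + 0  (stop)
So 59/302 = [0; 5, 8, 2, 3].

[0; 5, 8, 2, 3]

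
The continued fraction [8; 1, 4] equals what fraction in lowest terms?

44/5

Using pₖ = aₖpₖ₋₁ + pₖ₋₂ and qₖ = aₖqₖ₋₁ + qₖ₋₂:
  k=0: a=8, p=8, q=1
  k=1: a=1, p=9, q=1
  k=2: a=4, p=44, q=5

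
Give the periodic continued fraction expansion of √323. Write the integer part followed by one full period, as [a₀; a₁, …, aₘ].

a₀ = ⌊√323⌋ = 17.

[17; 1, 34]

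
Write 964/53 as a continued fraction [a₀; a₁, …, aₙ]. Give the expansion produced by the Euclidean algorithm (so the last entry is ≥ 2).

[18; 5, 3, 3]

964 = 18·53 + 10
53 = 5·10 + 3
10 = 3·3 + 1
3 = 3·1 + 0  (stop)
So 964/53 = [18; 5, 3, 3].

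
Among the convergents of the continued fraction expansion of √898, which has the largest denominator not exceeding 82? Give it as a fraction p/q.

899/30

√898 = [29; 1, 28, 1, 58, …] (period length 4).
Convergents:
  p_0/q_0 = 29/1
  p_1/q_1 = 30/1
  p_2/q_2 = 869/29
  p_3/q_3 = 899/30
  p_4/q_4 = 53011/1769
q_3 = 30 ≤ 82 < 1769 = q_4, so the answer is 899/30.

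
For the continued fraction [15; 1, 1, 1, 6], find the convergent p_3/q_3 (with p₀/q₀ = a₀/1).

47/3

Using pₖ = aₖpₖ₋₁ + pₖ₋₂, qₖ = aₖqₖ₋₁ + qₖ₋₂ (with p₋₁=1, p₋₂=0, q₋₁=0, q₋₂=1):
  k=0: a=15, p=15, q=1
  k=1: a=1, p=16, q=1
  k=2: a=1, p=31, q=2
  k=3: a=1, p=47, q=3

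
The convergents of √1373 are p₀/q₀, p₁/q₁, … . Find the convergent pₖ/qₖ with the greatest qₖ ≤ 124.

√1373 = [37; 18, 1, 1, 18, 74, …] (period length 5).
Convergents:
  p_0/q_0 = 37/1
  p_1/q_1 = 667/18
  p_2/q_2 = 704/19
  p_3/q_3 = 1371/37
  p_4/q_4 = 25382/685
q_3 = 37 ≤ 124 < 685 = q_4, so the answer is 1371/37.

1371/37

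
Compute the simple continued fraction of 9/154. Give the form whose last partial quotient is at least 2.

[0; 17, 9]

9 = 0*154 + 9
154 = 17*9 + 1
9 = 9*1 + 0  (stop)
So 9/154 = [0; 17, 9].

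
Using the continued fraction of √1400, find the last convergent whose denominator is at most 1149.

√1400 = [37; 2, 2, 2, 74, …] (period length 4).
Convergents:
  p_0/q_0 = 37/1
  p_1/q_1 = 75/2
  p_2/q_2 = 187/5
  p_3/q_3 = 449/12
  p_4/q_4 = 33413/893
  p_5/q_5 = 67275/1798
q_4 = 893 ≤ 1149 < 1798 = q_5, so the answer is 33413/893.

33413/893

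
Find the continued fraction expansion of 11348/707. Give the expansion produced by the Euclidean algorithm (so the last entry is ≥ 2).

[16; 19, 1, 1, 1, 3, 3]

11348 = 16*707 + 36
707 = 19*36 + 23
36 = 1*23 + 13
23 = 1*13 + 10
13 = 1*10 + 3
10 = 3*3 + 1
3 = 3*1 + 0  (stop)
So 11348/707 = [16; 19, 1, 1, 1, 3, 3].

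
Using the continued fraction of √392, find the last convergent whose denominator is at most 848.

√392 = [19; 1, 3, 1, 38, …] (period length 4).
Convergents:
  p_0/q_0 = 19/1
  p_1/q_1 = 20/1
  p_2/q_2 = 79/4
  p_3/q_3 = 99/5
  p_4/q_4 = 3841/194
  p_5/q_5 = 3940/199
  p_6/q_6 = 15661/791
  p_7/q_7 = 19601/990
q_6 = 791 ≤ 848 < 990 = q_7, so the answer is 15661/791.

15661/791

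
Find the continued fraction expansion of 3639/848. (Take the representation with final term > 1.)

[4; 3, 2, 3, 4, 8]

3639 = 4*848 + 247
848 = 3*247 + 107
247 = 2*107 + 33
107 = 3*33 + 8
33 = 4*8 + 1
8 = 8*1 + 0  (stop)
So 3639/848 = [4; 3, 2, 3, 4, 8].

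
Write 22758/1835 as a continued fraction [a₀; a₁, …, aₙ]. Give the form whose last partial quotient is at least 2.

[12; 2, 2, 17, 1, 19]

22758 = 12·1835 + 738
1835 = 2·738 + 359
738 = 2·359 + 20
359 = 17·20 + 19
20 = 1·19 + 1
19 = 19·1 + 0  (stop)
So 22758/1835 = [12; 2, 2, 17, 1, 19].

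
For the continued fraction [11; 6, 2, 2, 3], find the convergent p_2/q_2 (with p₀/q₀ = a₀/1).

145/13

Using pₖ = aₖpₖ₋₁ + pₖ₋₂, qₖ = aₖqₖ₋₁ + qₖ₋₂ (with p₋₁=1, p₋₂=0, q₋₁=0, q₋₂=1):
  k=0: a=11, p=11, q=1
  k=1: a=6, p=67, q=6
  k=2: a=2, p=145, q=13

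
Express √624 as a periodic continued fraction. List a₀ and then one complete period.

[24; 1, 48]

a₀ = ⌊√624⌋ = 24.
With m₀=0, d₀=1 and mₖ₊₁ = dₖaₖ − mₖ, dₖ₊₁ = (n − mₖ₊₁²)/dₖ, aₖ₊₁ = ⌊(a₀+mₖ₊₁)/dₖ₊₁⌋:
  k=1: m=24, d=48, a=1
  k=2: m=24, d=1, a=48
d=1 and a=2a₀=48 at k=2, so the next step gives (m, d) = (24, 48) again — its k=1 value — and the period has length 2.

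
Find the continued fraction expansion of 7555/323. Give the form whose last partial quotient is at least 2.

7555 = 23·323 + 126
323 = 2·126 + 71
126 = 1·71 + 55
71 = 1·55 + 16
55 = 3·16 + 7
16 = 2·7 + 2
7 = 3·2 + 1
2 = 2·1 + 0  (stop)
So 7555/323 = [23; 2, 1, 1, 3, 2, 3, 2].

[23; 2, 1, 1, 3, 2, 3, 2]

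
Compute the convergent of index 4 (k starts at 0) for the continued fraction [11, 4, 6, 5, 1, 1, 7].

Using pₖ = aₖpₖ₋₁ + pₖ₋₂, qₖ = aₖqₖ₋₁ + qₖ₋₂ (with p₋₁=1, p₋₂=0, q₋₁=0, q₋₂=1):
  k=0: a=11, p=11, q=1
  k=1: a=4, p=45, q=4
  k=2: a=6, p=281, q=25
  k=3: a=5, p=1450, q=129
  k=4: a=1, p=1731, q=154

1731/154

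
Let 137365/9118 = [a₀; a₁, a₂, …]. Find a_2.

137365 = 15·9118 + 595   →  a_0 = 15
9118 = 15·595 + 193   →  a_1 = 15
595 = 3·193 + 16   →  a_2 = 3

3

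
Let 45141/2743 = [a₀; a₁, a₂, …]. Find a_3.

3

45141 = 16·2743 + 1253   →  a_0 = 16
2743 = 2·1253 + 237   →  a_1 = 2
1253 = 5·237 + 68   →  a_2 = 5
237 = 3·68 + 33   →  a_3 = 3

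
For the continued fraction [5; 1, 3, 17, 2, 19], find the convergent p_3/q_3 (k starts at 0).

Using pₖ = aₖpₖ₋₁ + pₖ₋₂, qₖ = aₖqₖ₋₁ + qₖ₋₂ (with p₋₁=1, p₋₂=0, q₋₁=0, q₋₂=1):
  k=0: a=5, p=5, q=1
  k=1: a=1, p=6, q=1
  k=2: a=3, p=23, q=4
  k=3: a=17, p=397, q=69

397/69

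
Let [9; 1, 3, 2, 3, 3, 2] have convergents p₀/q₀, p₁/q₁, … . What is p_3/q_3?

88/9

Using pₖ = aₖpₖ₋₁ + pₖ₋₂, qₖ = aₖqₖ₋₁ + qₖ₋₂ (with p₋₁=1, p₋₂=0, q₋₁=0, q₋₂=1):
  k=0: a=9, p=9, q=1
  k=1: a=1, p=10, q=1
  k=2: a=3, p=39, q=4
  k=3: a=2, p=88, q=9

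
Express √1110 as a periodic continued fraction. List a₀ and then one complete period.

[33; 3, 6, 3, 66]

a₀ = ⌊√1110⌋ = 33.
With m₀=0, d₀=1 and mₖ₊₁ = dₖaₖ − mₖ, dₖ₊₁ = (n − mₖ₊₁²)/dₖ, aₖ₊₁ = ⌊(a₀+mₖ₊₁)/dₖ₊₁⌋:
  k=1: m=33, d=21, a=3
  k=2: m=30, d=10, a=6
  k=3: m=30, d=21, a=3
  k=4: m=33, d=1, a=66
d=1 and a=2a₀=66 at k=4, so the next step gives (m, d) = (33, 21) again — its k=1 value — and the period has length 4.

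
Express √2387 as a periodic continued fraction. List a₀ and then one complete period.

[48; 1, 5, 1, 96]

a₀ = ⌊√2387⌋ = 48.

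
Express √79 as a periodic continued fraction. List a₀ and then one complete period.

a₀ = ⌊√79⌋ = 8.
With m₀=0, d₀=1 and mₖ₊₁ = dₖaₖ − mₖ, dₖ₊₁ = (n − mₖ₊₁²)/dₖ, aₖ₊₁ = ⌊(a₀+mₖ₊₁)/dₖ₊₁⌋:
  k=1: m=8, d=15, a=1
  k=2: m=7, d=2, a=7
  k=3: m=7, d=15, a=1
  k=4: m=8, d=1, a=16
d=1 and a=2a₀=16 at k=4, so the next step gives (m, d) = (8, 15) again — its k=1 value — and the period has length 4.

[8; 1, 7, 1, 16]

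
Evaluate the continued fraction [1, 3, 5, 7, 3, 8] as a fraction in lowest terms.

3943/3003

Fold from the inside: start with 8/1.
  3 + 1/8 = 25/8
  7 + 8/25 = 183/25
  5 + 25/183 = 940/183
  3 + 183/940 = 3003/940
  1 + 940/3003 = 3943/3003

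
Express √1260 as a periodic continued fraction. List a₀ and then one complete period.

a₀ = ⌊√1260⌋ = 35.
With m₀=0, d₀=1 and mₖ₊₁ = dₖaₖ − mₖ, dₖ₊₁ = (n − mₖ₊₁²)/dₖ, aₖ₊₁ = ⌊(a₀+mₖ₊₁)/dₖ₊₁⌋:
  k=1: m=35, d=35, a=2
  k=2: m=35, d=1, a=70
d=1 and a=2a₀=70 at k=2, so the next step gives (m, d) = (35, 35) again — its k=1 value — and the period has length 2.

[35; 2, 70]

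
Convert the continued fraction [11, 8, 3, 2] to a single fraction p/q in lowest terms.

645/58

Using pₖ = aₖpₖ₋₁ + pₖ₋₂ and qₖ = aₖqₖ₋₁ + qₖ₋₂:
  k=0: a=11, p=11, q=1
  k=1: a=8, p=89, q=8
  k=2: a=3, p=278, q=25
  k=3: a=2, p=645, q=58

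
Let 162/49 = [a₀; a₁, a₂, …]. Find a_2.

162 = 3·49 + 15   →  a_0 = 3
49 = 3·15 + 4   →  a_1 = 3
15 = 3·4 + 3   →  a_2 = 3

3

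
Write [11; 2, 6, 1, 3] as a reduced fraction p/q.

665/58

Using pₖ = aₖpₖ₋₁ + pₖ₋₂ and qₖ = aₖqₖ₋₁ + qₖ₋₂:
  k=0: a=11, p=11, q=1
  k=1: a=2, p=23, q=2
  k=2: a=6, p=149, q=13
  k=3: a=1, p=172, q=15
  k=4: a=3, p=665, q=58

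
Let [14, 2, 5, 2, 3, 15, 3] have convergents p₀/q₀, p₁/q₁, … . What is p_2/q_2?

Using pₖ = aₖpₖ₋₁ + pₖ₋₂, qₖ = aₖqₖ₋₁ + qₖ₋₂ (with p₋₁=1, p₋₂=0, q₋₁=0, q₋₂=1):
  k=0: a=14, p=14, q=1
  k=1: a=2, p=29, q=2
  k=2: a=5, p=159, q=11

159/11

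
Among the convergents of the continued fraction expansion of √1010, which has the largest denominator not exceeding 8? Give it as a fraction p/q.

159/5

√1010 = [31; 1, 3, 1, 1, 3, 1, 62, …] (period length 7).
Convergents:
  p_0/q_0 = 31/1
  p_1/q_1 = 32/1
  p_2/q_2 = 127/4
  p_3/q_3 = 159/5
  p_4/q_4 = 286/9
q_3 = 5 ≤ 8 < 9 = q_4, so the answer is 159/5.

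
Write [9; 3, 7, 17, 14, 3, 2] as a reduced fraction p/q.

352735/37854

Using pₖ = aₖpₖ₋₁ + pₖ₋₂ and qₖ = aₖqₖ₋₁ + qₖ₋₂:
  k=0: a=9, p=9, q=1
  k=1: a=3, p=28, q=3
  k=2: a=7, p=205, q=22
  k=3: a=17, p=3513, q=377
  k=4: a=14, p=49387, q=5300
  k=5: a=3, p=151674, q=16277
  k=6: a=2, p=352735, q=37854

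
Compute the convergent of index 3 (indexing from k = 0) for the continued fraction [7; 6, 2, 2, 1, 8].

229/32

Using pₖ = aₖpₖ₋₁ + pₖ₋₂, qₖ = aₖqₖ₋₁ + qₖ₋₂ (with p₋₁=1, p₋₂=0, q₋₁=0, q₋₂=1):
  k=0: a=7, p=7, q=1
  k=1: a=6, p=43, q=6
  k=2: a=2, p=93, q=13
  k=3: a=2, p=229, q=32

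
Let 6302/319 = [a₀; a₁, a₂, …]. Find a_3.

11

6302 = 19·319 + 241   →  a_0 = 19
319 = 1·241 + 78   →  a_1 = 1
241 = 3·78 + 7   →  a_2 = 3
78 = 11·7 + 1   →  a_3 = 11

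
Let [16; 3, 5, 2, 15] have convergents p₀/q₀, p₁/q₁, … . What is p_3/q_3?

Using pₖ = aₖpₖ₋₁ + pₖ₋₂, qₖ = aₖqₖ₋₁ + qₖ₋₂ (with p₋₁=1, p₋₂=0, q₋₁=0, q₋₂=1):
  k=0: a=16, p=16, q=1
  k=1: a=3, p=49, q=3
  k=2: a=5, p=261, q=16
  k=3: a=2, p=571, q=35

571/35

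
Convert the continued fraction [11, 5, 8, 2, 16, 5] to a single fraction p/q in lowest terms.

81189/7252

Fold from the inside: start with 5/1.
  16 + 1/5 = 81/5
  2 + 5/81 = 167/81
  8 + 81/167 = 1417/167
  5 + 167/1417 = 7252/1417
  11 + 1417/7252 = 81189/7252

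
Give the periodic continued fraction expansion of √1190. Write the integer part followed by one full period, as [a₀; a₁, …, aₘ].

[34; 2, 68]

a₀ = ⌊√1190⌋ = 34.
With m₀=0, d₀=1 and mₖ₊₁ = dₖaₖ − mₖ, dₖ₊₁ = (n − mₖ₊₁²)/dₖ, aₖ₊₁ = ⌊(a₀+mₖ₊₁)/dₖ₊₁⌋:
  k=1: m=34, d=34, a=2
  k=2: m=34, d=1, a=68
d=1 and a=2a₀=68 at k=2, so the next step gives (m, d) = (34, 34) again — its k=1 value — and the period has length 2.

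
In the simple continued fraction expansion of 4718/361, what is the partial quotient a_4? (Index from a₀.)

1

4718 = 13·361 + 25   →  a_0 = 13
361 = 14·25 + 11   →  a_1 = 14
25 = 2·11 + 3   →  a_2 = 2
11 = 3·3 + 2   →  a_3 = 3
3 = 1·2 + 1   →  a_4 = 1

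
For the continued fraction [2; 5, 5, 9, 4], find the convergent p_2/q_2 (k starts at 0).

57/26

Using pₖ = aₖpₖ₋₁ + pₖ₋₂, qₖ = aₖqₖ₋₁ + qₖ₋₂ (with p₋₁=1, p₋₂=0, q₋₁=0, q₋₂=1):
  k=0: a=2, p=2, q=1
  k=1: a=5, p=11, q=5
  k=2: a=5, p=57, q=26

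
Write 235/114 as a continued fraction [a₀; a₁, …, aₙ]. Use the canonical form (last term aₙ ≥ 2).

235 = 2×114 + 7
114 = 16×7 + 2
7 = 3×2 + 1
2 = 2×1 + 0  (stop)
So 235/114 = [2; 16, 3, 2].

[2; 16, 3, 2]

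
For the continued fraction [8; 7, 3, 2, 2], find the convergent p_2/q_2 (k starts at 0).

Using pₖ = aₖpₖ₋₁ + pₖ₋₂, qₖ = aₖqₖ₋₁ + qₖ₋₂ (with p₋₁=1, p₋₂=0, q₋₁=0, q₋₂=1):
  k=0: a=8, p=8, q=1
  k=1: a=7, p=57, q=7
  k=2: a=3, p=179, q=22

179/22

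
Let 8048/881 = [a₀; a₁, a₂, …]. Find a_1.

8048 = 9·881 + 119   →  a_0 = 9
881 = 7·119 + 48   →  a_1 = 7

7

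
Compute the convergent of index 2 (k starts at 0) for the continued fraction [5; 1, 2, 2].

Using pₖ = aₖpₖ₋₁ + pₖ₋₂, qₖ = aₖqₖ₋₁ + qₖ₋₂ (with p₋₁=1, p₋₂=0, q₋₁=0, q₋₂=1):
  k=0: a=5, p=5, q=1
  k=1: a=1, p=6, q=1
  k=2: a=2, p=17, q=3

17/3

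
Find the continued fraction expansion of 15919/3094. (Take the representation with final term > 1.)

[5; 6, 1, 8, 6, 8]

15919 = 5*3094 + 449
3094 = 6*449 + 400
449 = 1*400 + 49
400 = 8*49 + 8
49 = 6*8 + 1
8 = 8*1 + 0  (stop)
So 15919/3094 = [5; 6, 1, 8, 6, 8].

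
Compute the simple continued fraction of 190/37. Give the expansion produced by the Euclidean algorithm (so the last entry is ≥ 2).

[5; 7, 2, 2]

190 = 5×37 + 5
37 = 7×5 + 2
5 = 2×2 + 1
2 = 2×1 + 0  (stop)
So 190/37 = [5; 7, 2, 2].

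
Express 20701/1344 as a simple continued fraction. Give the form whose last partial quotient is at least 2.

[15; 2, 2, 15, 2, 2, 3]

20701 = 15·1344 + 541
1344 = 2·541 + 262
541 = 2·262 + 17
262 = 15·17 + 7
17 = 2·7 + 3
7 = 2·3 + 1
3 = 3·1 + 0  (stop)
So 20701/1344 = [15; 2, 2, 15, 2, 2, 3].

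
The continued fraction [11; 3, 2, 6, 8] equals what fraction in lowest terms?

4143/367

Using pₖ = aₖpₖ₋₁ + pₖ₋₂ and qₖ = aₖqₖ₋₁ + qₖ₋₂:
  k=0: a=11, p=11, q=1
  k=1: a=3, p=34, q=3
  k=2: a=2, p=79, q=7
  k=3: a=6, p=508, q=45
  k=4: a=8, p=4143, q=367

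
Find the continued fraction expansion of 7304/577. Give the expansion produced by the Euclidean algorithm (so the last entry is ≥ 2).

[12; 1, 1, 1, 13, 14]

7304 = 12·577 + 380
577 = 1·380 + 197
380 = 1·197 + 183
197 = 1·183 + 14
183 = 13·14 + 1
14 = 14·1 + 0  (stop)
So 7304/577 = [12; 1, 1, 1, 13, 14].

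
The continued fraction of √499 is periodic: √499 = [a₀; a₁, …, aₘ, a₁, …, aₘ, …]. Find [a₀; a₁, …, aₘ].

[22; 2, 1, 21, 1, 2, 44]

a₀ = ⌊√499⌋ = 22.
With m₀=0, d₀=1 and mₖ₊₁ = dₖaₖ − mₖ, dₖ₊₁ = (n − mₖ₊₁²)/dₖ, aₖ₊₁ = ⌊(a₀+mₖ₊₁)/dₖ₊₁⌋:
  k=1: m=22, d=15, a=2
  k=2: m=8, d=29, a=1
  k=3: m=21, d=2, a=21
  k=4: m=21, d=29, a=1
  k=5: m=8, d=15, a=2
  k=6: m=22, d=1, a=44
d=1 and a=2a₀=44 at k=6, so the next step gives (m, d) = (22, 15) again — its k=1 value — and the period has length 6.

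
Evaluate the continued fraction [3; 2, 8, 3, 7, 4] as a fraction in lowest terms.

Using pₖ = aₖpₖ₋₁ + pₖ₋₂ and qₖ = aₖqₖ₋₁ + qₖ₋₂:
  k=0: a=3, p=3, q=1
  k=1: a=2, p=7, q=2
  k=2: a=8, p=59, q=17
  k=3: a=3, p=184, q=53
  k=4: a=7, p=1347, q=388
  k=5: a=4, p=5572, q=1605

5572/1605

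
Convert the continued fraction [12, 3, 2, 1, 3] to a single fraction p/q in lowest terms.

455/37

Fold from the inside: start with 3/1.
  1 + 1/3 = 4/3
  2 + 3/4 = 11/4
  3 + 4/11 = 37/11
  12 + 11/37 = 455/37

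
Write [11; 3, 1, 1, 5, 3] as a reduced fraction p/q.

Using pₖ = aₖpₖ₋₁ + pₖ₋₂ and qₖ = aₖqₖ₋₁ + qₖ₋₂:
  k=0: a=11, p=11, q=1
  k=1: a=3, p=34, q=3
  k=2: a=1, p=45, q=4
  k=3: a=1, p=79, q=7
  k=4: a=5, p=440, q=39
  k=5: a=3, p=1399, q=124

1399/124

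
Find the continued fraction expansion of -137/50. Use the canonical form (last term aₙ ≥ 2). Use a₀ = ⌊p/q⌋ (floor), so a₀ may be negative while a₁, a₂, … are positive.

-137 = -3*50 + 13
50 = 3*13 + 11
13 = 1*11 + 2
11 = 5*2 + 1
2 = 2*1 + 0  (stop)
So -137/50 = [-3; 3, 1, 5, 2].

[-3; 3, 1, 5, 2]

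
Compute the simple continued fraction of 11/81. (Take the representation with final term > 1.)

[0; 7, 2, 1, 3]

11 = 0·81 + 11
81 = 7·11 + 4
11 = 2·4 + 3
4 = 1·3 + 1
3 = 3·1 + 0  (stop)
So 11/81 = [0; 7, 2, 1, 3].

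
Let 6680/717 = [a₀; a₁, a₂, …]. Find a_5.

6680 = 9·717 + 227   →  a_0 = 9
717 = 3·227 + 36   →  a_1 = 3
227 = 6·36 + 11   →  a_2 = 6
36 = 3·11 + 3   →  a_3 = 3
11 = 3·3 + 2   →  a_4 = 3
3 = 1·2 + 1   →  a_5 = 1

1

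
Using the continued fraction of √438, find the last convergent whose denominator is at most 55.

√438 = [20; 1, 12, 1, 40, …] (period length 4).
Convergents:
  p_0/q_0 = 20/1
  p_1/q_1 = 21/1
  p_2/q_2 = 272/13
  p_3/q_3 = 293/14
  p_4/q_4 = 11992/573
q_3 = 14 ≤ 55 < 573 = q_4, so the answer is 293/14.

293/14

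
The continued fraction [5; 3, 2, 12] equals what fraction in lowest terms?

Fold from the inside: start with 12/1.
  2 + 1/12 = 25/12
  3 + 12/25 = 87/25
  5 + 25/87 = 460/87

460/87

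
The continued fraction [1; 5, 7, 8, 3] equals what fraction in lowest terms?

1093/915

Using pₖ = aₖpₖ₋₁ + pₖ₋₂ and qₖ = aₖqₖ₋₁ + qₖ₋₂:
  k=0: a=1, p=1, q=1
  k=1: a=5, p=6, q=5
  k=2: a=7, p=43, q=36
  k=3: a=8, p=350, q=293
  k=4: a=3, p=1093, q=915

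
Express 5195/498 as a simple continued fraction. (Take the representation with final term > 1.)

[10; 2, 3, 6, 5, 2]

5195 = 10*498 + 215
498 = 2*215 + 68
215 = 3*68 + 11
68 = 6*11 + 2
11 = 5*2 + 1
2 = 2*1 + 0  (stop)
So 5195/498 = [10; 2, 3, 6, 5, 2].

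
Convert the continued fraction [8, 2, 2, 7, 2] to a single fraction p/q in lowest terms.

Using pₖ = aₖpₖ₋₁ + pₖ₋₂ and qₖ = aₖqₖ₋₁ + qₖ₋₂:
  k=0: a=8, p=8, q=1
  k=1: a=2, p=17, q=2
  k=2: a=2, p=42, q=5
  k=3: a=7, p=311, q=37
  k=4: a=2, p=664, q=79

664/79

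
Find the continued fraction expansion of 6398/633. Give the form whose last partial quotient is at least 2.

[10; 9, 3, 4, 5]

6398 = 10*633 + 68
633 = 9*68 + 21
68 = 3*21 + 5
21 = 4*5 + 1
5 = 5*1 + 0  (stop)
So 6398/633 = [10; 9, 3, 4, 5].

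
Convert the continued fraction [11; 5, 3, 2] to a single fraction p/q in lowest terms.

Using pₖ = aₖpₖ₋₁ + pₖ₋₂ and qₖ = aₖqₖ₋₁ + qₖ₋₂:
  k=0: a=11, p=11, q=1
  k=1: a=5, p=56, q=5
  k=2: a=3, p=179, q=16
  k=3: a=2, p=414, q=37

414/37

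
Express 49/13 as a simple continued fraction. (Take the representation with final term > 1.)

[3; 1, 3, 3]

49 = 3×13 + 10
13 = 1×10 + 3
10 = 3×3 + 1
3 = 3×1 + 0  (stop)
So 49/13 = [3; 1, 3, 3].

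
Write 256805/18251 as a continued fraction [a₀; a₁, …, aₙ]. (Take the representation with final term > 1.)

[14; 14, 7, 3, 2, 2, 10]

256805 = 14*18251 + 1291
18251 = 14*1291 + 177
1291 = 7*177 + 52
177 = 3*52 + 21
52 = 2*21 + 10
21 = 2*10 + 1
10 = 10*1 + 0  (stop)
So 256805/18251 = [14; 14, 7, 3, 2, 2, 10].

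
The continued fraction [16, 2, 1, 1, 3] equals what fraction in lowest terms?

295/18

Using pₖ = aₖpₖ₋₁ + pₖ₋₂ and qₖ = aₖqₖ₋₁ + qₖ₋₂:
  k=0: a=16, p=16, q=1
  k=1: a=2, p=33, q=2
  k=2: a=1, p=49, q=3
  k=3: a=1, p=82, q=5
  k=4: a=3, p=295, q=18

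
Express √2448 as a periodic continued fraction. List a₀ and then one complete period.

[49; 2, 10, 2, 98]

a₀ = ⌊√2448⌋ = 49.
With m₀=0, d₀=1 and mₖ₊₁ = dₖaₖ − mₖ, dₖ₊₁ = (n − mₖ₊₁²)/dₖ, aₖ₊₁ = ⌊(a₀+mₖ₊₁)/dₖ₊₁⌋:
  k=1: m=49, d=47, a=2
  k=2: m=45, d=9, a=10
  k=3: m=45, d=47, a=2
  k=4: m=49, d=1, a=98
d=1 and a=2a₀=98 at k=4, so the next step gives (m, d) = (49, 47) again — its k=1 value — and the period has length 4.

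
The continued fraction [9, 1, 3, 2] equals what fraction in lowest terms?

Fold from the inside: start with 2/1.
  3 + 1/2 = 7/2
  1 + 2/7 = 9/7
  9 + 7/9 = 88/9

88/9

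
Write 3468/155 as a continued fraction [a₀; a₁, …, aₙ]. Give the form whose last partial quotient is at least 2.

3468 = 22×155 + 58
155 = 2×58 + 39
58 = 1×39 + 19
39 = 2×19 + 1
19 = 19×1 + 0  (stop)
So 3468/155 = [22; 2, 1, 2, 19].

[22; 2, 1, 2, 19]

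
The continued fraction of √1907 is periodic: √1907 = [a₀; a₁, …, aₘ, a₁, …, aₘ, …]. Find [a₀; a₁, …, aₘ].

[43; 1, 2, 43, 2, 1, 86]

a₀ = ⌊√1907⌋ = 43.
With m₀=0, d₀=1 and mₖ₊₁ = dₖaₖ − mₖ, dₖ₊₁ = (n − mₖ₊₁²)/dₖ, aₖ₊₁ = ⌊(a₀+mₖ₊₁)/dₖ₊₁⌋:
  k=1: m=43, d=58, a=1
  k=2: m=15, d=29, a=2
  k=3: m=43, d=2, a=43
  k=4: m=43, d=29, a=2
  k=5: m=15, d=58, a=1
  k=6: m=43, d=1, a=86
d=1 and a=2a₀=86 at k=6, so the next step gives (m, d) = (43, 58) again — its k=1 value — and the period has length 6.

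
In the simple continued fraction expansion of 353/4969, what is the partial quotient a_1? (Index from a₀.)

14

353 = 0·4969 + 353   →  a_0 = 0
4969 = 14·353 + 27   →  a_1 = 14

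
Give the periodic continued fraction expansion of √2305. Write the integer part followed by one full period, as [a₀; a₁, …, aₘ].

a₀ = ⌊√2305⌋ = 48.
With m₀=0, d₀=1 and mₖ₊₁ = dₖaₖ − mₖ, dₖ₊₁ = (n − mₖ₊₁²)/dₖ, aₖ₊₁ = ⌊(a₀+mₖ₊₁)/dₖ₊₁⌋:
  k=1: m=48, d=1, a=96
d=1 and a=2a₀=96 at k=1, so the next step gives (m, d) = (48, 1) again — its k=1 value — and the period has length 1.

[48; 96]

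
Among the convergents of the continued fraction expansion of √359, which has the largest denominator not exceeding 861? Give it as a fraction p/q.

√359 = [18; 1, 17, 1, 36, …] (period length 4).
Convergents:
  p_0/q_0 = 18/1
  p_1/q_1 = 19/1
  p_2/q_2 = 341/18
  p_3/q_3 = 360/19
  p_4/q_4 = 13301/702
  p_5/q_5 = 13661/721
  p_6/q_6 = 245538/12959
q_5 = 721 ≤ 861 < 12959 = q_6, so the answer is 13661/721.

13661/721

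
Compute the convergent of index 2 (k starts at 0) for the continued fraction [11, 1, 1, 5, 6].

Using pₖ = aₖpₖ₋₁ + pₖ₋₂, qₖ = aₖqₖ₋₁ + qₖ₋₂ (with p₋₁=1, p₋₂=0, q₋₁=0, q₋₂=1):
  k=0: a=11, p=11, q=1
  k=1: a=1, p=12, q=1
  k=2: a=1, p=23, q=2

23/2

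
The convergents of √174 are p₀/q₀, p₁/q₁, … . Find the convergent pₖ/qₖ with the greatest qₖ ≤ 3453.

38003/2881

√174 = [13; 5, 4, 5, 26, …] (period length 4).
Convergents:
  p_0/q_0 = 13/1
  p_1/q_1 = 66/5
  p_2/q_2 = 277/21
  p_3/q_3 = 1451/110
  p_4/q_4 = 38003/2881
  p_5/q_5 = 191466/14515
q_4 = 2881 ≤ 3453 < 14515 = q_5, so the answer is 38003/2881.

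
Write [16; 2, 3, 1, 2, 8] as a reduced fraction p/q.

3436/209

Using pₖ = aₖpₖ₋₁ + pₖ₋₂ and qₖ = aₖqₖ₋₁ + qₖ₋₂:
  k=0: a=16, p=16, q=1
  k=1: a=2, p=33, q=2
  k=2: a=3, p=115, q=7
  k=3: a=1, p=148, q=9
  k=4: a=2, p=411, q=25
  k=5: a=8, p=3436, q=209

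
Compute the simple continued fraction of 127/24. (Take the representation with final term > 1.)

127 = 5×24 + 7
24 = 3×7 + 3
7 = 2×3 + 1
3 = 3×1 + 0  (stop)
So 127/24 = [5; 3, 2, 3].

[5; 3, 2, 3]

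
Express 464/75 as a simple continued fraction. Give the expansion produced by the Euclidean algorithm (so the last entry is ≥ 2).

[6; 5, 2, 1, 4]

464 = 6×75 + 14
75 = 5×14 + 5
14 = 2×5 + 4
5 = 1×4 + 1
4 = 4×1 + 0  (stop)
So 464/75 = [6; 5, 2, 1, 4].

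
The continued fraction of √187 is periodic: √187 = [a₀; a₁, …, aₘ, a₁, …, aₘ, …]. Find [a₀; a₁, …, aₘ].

a₀ = ⌊√187⌋ = 13.
With m₀=0, d₀=1 and mₖ₊₁ = dₖaₖ − mₖ, dₖ₊₁ = (n − mₖ₊₁²)/dₖ, aₖ₊₁ = ⌊(a₀+mₖ₊₁)/dₖ₊₁⌋:
  k=1: m=13, d=18, a=1
  k=2: m=5, d=9, a=2
  k=3: m=13, d=2, a=13
  k=4: m=13, d=9, a=2
  k=5: m=5, d=18, a=1
  k=6: m=13, d=1, a=26
d=1 and a=2a₀=26 at k=6, so the next step gives (m, d) = (13, 18) again — its k=1 value — and the period has length 6.

[13; 1, 2, 13, 2, 1, 26]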